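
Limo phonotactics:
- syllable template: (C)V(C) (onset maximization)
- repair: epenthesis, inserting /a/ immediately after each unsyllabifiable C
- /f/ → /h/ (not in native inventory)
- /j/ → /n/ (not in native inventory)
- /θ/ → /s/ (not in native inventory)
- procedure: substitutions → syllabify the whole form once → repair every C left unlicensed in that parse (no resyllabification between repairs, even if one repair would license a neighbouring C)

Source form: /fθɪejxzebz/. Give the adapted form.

hasɪenxazebza

Substitution: /f/ → /h/, /θ/ → /s/, /j/ → /n/, giving /hsɪenxzebz/.
Under (C)V(C), the unsyllabifiable consonants are /h/, /x/, /z/ (at most one coda consonant is licensed; onsets are limited to one consonant).
Epenthesis after each stranded consonant: /h/ → /ha/, /x/ → /xa/, /z/ → /za/.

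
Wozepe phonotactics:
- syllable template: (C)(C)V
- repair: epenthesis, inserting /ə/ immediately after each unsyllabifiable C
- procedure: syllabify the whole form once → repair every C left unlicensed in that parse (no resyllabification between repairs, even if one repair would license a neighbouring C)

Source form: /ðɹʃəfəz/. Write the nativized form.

ðəɹʃəfəzə

Under (C)(C)V, the unsyllabifiable consonants are /ð/, /z/ (no codas are permitted; onsets may contain at most 2 consonants).
Inserting the epenthetic vowel yields /ð/ → /ðə/, /z/ → /zə/.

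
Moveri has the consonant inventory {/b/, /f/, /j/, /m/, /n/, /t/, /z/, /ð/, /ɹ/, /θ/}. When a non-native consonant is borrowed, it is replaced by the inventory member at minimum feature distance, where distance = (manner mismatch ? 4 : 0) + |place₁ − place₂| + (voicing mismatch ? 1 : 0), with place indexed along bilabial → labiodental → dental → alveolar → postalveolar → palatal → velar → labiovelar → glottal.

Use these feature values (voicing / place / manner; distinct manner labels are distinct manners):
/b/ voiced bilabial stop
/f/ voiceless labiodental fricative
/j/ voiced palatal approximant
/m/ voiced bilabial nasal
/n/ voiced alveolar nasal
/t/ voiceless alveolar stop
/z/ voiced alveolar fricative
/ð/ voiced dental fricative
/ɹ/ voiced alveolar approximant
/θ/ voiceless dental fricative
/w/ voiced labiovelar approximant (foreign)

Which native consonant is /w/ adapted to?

/j/ is closest: same manner (approximant), place distance 2 (labiovelar→palatal), same voicing; total 2. Next closest is /ɹ/ at distance 4.

j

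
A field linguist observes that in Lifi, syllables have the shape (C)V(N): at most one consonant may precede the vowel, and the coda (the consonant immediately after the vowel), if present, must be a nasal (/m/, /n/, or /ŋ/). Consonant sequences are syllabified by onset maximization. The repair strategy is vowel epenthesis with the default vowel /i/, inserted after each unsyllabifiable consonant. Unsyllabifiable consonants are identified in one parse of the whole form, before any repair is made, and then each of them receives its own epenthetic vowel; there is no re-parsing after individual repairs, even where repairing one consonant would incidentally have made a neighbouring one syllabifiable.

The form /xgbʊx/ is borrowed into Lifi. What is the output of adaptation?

Under (C)V(N), the unsyllabifiable consonants are /x/, /g/, /x/ (only a nasal (/m/, /n/, or /ŋ/) is licensed in coda position; onsets are limited to one consonant).
Each unlicensed consonant becomes the onset of a new syllable: /x/ → /xi/, /g/ → /gi/, /x/ → /xi/.

xigibʊxi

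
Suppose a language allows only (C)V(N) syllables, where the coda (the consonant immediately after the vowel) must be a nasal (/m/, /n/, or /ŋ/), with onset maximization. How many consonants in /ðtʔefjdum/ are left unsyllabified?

4

Under (C)V(N), the unsyllabifiable consonants are /ð/, /t/, /f/, /j/ (only a nasal (/m/, /n/, or /ŋ/) is licensed in coda position; onsets are limited to one consonant).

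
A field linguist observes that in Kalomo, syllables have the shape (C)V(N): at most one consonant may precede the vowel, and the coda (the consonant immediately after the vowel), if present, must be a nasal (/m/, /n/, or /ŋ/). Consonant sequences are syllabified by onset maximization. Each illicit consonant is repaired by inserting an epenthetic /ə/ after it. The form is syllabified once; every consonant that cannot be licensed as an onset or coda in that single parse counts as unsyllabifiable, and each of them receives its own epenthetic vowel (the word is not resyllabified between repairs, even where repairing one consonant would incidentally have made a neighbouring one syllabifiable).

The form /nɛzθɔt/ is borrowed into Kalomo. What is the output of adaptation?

nɛzəθɔtə

The consonants /z/, /t/ cannot be parsed into a legal (C)V(N) syllable (only a nasal (/m/, /n/, or /ŋ/) is licensed in coda position; onsets are limited to one consonant).
Inserting the epenthetic vowel yields /z/ → /zə/, /t/ → /tə/.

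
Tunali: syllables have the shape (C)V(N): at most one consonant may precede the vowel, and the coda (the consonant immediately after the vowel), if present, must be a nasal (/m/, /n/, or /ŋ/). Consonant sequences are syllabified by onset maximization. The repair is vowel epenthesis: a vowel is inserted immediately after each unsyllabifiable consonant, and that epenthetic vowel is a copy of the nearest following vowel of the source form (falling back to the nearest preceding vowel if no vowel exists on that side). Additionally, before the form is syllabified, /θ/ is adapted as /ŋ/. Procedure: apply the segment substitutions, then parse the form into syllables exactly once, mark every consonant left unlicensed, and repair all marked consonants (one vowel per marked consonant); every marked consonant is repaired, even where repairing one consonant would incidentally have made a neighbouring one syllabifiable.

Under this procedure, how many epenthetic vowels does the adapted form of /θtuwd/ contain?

3

After substitution the input is /ŋtuwd/.
The unsyllabifiable consonants are /ŋ/, /w/, /d/; each receives one epenthetic vowel.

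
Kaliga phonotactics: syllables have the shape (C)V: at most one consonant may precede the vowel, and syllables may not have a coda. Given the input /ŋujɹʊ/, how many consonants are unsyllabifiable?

Syllabifying with onset maximization leaves /j/ stranded (no codas are permitted; onsets are limited to one consonant).

1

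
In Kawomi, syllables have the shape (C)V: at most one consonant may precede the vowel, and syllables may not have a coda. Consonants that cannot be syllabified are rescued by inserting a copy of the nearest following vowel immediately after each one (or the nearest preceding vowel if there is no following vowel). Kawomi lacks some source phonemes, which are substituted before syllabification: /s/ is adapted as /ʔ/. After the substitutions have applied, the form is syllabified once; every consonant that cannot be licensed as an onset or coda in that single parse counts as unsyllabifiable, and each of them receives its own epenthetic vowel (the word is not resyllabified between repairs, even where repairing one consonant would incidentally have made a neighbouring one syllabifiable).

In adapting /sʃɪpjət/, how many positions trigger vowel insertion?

3

After substitution the input is /ʔʃɪpjət/.
The unsyllabifiable consonants are /ʔ/, /p/, /t/; each receives one epenthetic vowel.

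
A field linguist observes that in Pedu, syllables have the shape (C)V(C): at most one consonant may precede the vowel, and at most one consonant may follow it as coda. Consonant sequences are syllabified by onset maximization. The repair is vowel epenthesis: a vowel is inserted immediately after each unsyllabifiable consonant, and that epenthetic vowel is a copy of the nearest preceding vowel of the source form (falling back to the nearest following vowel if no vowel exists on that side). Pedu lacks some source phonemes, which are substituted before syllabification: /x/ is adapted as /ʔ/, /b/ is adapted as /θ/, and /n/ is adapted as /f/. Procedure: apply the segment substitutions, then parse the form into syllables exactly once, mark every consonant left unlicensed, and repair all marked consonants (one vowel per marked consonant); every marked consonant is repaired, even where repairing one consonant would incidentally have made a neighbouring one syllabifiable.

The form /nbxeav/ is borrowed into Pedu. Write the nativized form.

Substitution: /n/ → /f/, /b/ → /θ/, /x/ → /ʔ/, giving /fθʔeav/.
The consonants /f/, /θ/ cannot be parsed into a legal (C)V(C) syllable (at most one coda consonant is licensed; onsets are limited to one consonant).
Inserting the epenthetic vowel yields /f/ → /fe/, /θ/ → /θe/.

feθeʔeav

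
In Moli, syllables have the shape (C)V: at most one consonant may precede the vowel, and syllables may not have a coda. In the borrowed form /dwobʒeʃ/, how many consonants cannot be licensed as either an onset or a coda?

3

Syllabifying with onset maximization leaves /d/, /b/, /ʃ/ stranded (no codas are permitted; onsets are limited to one consonant).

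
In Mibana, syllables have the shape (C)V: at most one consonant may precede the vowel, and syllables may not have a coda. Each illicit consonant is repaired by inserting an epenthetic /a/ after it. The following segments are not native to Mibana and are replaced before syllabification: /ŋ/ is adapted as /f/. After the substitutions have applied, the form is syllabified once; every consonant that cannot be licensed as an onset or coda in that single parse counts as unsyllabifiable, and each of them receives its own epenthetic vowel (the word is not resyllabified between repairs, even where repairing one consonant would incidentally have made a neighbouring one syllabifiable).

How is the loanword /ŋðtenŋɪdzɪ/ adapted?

faðatenafɪdazɪ

Substitution: /ŋ/ → /f/, giving /fðtenfɪdzɪ/.
Under (C)V, the unsyllabifiable consonants are /f/, /ð/, /n/, /d/ (no codas are permitted; onsets are limited to one consonant).
Epenthesis after each stranded consonant: /f/ → /fa/, /ð/ → /ða/, /n/ → /na/, /d/ → /da/.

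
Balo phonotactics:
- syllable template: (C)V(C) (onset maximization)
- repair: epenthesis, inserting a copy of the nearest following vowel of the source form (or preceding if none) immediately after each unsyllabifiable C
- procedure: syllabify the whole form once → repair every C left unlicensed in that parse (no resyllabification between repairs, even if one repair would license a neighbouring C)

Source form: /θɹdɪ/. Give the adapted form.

θɪɹɪdɪ

Under (C)V(C), the unsyllabifiable consonants are /θ/, /ɹ/ (at most one coda consonant is licensed; onsets are limited to one consonant).
Each unlicensed consonant becomes the onset of a new syllable: /θ/ → /θɪ/, /ɹ/ → /ɹɪ/.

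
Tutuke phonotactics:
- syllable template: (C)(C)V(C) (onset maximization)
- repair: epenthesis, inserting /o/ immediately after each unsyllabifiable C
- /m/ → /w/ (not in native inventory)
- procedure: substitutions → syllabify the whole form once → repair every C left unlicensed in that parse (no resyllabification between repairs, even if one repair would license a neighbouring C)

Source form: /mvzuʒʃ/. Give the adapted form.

wovzuʒʃo

Substitution: /m/ → /w/, giving /wvzuʒʃ/.
Under (C)(C)V(C), the unsyllabifiable consonants are /w/, /ʃ/ (at most one coda consonant is licensed; onsets may contain at most 2 consonants).
Inserting the epenthetic vowel yields /w/ → /wo/, /ʃ/ → /ʃo/.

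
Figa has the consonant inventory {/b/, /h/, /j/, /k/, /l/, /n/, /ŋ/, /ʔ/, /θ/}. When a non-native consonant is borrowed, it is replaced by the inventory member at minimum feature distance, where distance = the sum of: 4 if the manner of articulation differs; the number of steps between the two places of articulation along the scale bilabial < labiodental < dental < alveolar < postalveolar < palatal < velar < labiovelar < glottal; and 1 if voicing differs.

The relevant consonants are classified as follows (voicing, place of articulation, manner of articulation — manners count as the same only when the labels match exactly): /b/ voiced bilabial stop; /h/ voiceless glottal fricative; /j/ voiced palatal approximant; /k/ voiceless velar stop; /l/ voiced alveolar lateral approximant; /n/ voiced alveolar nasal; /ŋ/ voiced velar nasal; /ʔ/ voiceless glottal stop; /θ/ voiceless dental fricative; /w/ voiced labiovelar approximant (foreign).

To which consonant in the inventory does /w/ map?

j

/j/ is closest: same manner (approximant), place distance 2 (labiovelar→palatal), same voicing; total 2. Next closest is /ŋ/ at distance 5.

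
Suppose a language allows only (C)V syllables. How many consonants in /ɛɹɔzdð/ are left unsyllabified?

3

Under (C)V, the unsyllabifiable consonants are /z/, /d/, /ð/ (no codas are permitted; onsets are limited to one consonant).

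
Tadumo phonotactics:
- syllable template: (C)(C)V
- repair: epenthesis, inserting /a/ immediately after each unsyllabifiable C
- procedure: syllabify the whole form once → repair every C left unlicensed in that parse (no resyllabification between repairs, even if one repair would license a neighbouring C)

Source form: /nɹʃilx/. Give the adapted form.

Under (C)(C)V, the unsyllabifiable consonants are /n/, /l/, /x/ (no codas are permitted; onsets may contain at most 2 consonants).
Inserting the epenthetic vowel yields /n/ → /na/, /l/ → /la/, /x/ → /xa/.

naɹʃilaxa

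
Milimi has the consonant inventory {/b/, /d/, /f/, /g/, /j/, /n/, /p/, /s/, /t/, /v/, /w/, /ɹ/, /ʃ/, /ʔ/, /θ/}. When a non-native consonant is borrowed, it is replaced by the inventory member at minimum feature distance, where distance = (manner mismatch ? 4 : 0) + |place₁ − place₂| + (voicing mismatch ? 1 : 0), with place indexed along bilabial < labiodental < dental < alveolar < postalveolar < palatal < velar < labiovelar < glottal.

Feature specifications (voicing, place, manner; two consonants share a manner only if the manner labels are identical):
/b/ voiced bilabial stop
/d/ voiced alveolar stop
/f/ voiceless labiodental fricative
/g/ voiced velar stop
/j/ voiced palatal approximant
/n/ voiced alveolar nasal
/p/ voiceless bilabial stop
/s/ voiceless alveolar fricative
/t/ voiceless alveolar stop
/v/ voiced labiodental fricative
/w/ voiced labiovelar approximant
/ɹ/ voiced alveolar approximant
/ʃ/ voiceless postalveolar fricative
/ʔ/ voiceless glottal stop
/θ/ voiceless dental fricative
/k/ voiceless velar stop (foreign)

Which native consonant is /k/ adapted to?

g

/g/ is closest: same manner (stop), place distance 0 (velar→velar), voicing differs (+1); total 1. Next closest is /ʔ/ at distance 2.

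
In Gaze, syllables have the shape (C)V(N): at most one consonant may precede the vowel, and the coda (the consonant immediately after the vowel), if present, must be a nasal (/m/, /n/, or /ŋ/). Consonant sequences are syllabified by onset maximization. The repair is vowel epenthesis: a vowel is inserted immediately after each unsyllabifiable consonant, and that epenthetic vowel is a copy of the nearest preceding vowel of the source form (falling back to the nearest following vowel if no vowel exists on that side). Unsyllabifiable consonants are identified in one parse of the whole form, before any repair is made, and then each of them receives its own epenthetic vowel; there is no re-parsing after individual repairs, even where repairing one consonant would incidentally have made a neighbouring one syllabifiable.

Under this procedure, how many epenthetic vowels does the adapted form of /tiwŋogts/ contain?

4

The unsyllabifiable consonants are /w/, /g/, /t/, /s/; each receives one epenthetic vowel.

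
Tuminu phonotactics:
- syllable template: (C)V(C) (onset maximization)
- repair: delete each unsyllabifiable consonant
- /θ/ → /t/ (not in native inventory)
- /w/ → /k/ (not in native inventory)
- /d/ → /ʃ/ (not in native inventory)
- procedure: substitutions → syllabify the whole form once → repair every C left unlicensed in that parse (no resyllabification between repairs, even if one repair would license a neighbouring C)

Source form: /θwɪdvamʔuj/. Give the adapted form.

kɪʃvamʔuj

Substitution: /θ/ → /t/, /w/ → /k/, /d/ → /ʃ/, giving /tkɪʃvamʔuj/.
Syllabifying with onset maximization leaves /t/ stranded (at most one coda consonant is licensed; onsets are limited to one consonant).
Each unlicensed consonant is deleted: /t/.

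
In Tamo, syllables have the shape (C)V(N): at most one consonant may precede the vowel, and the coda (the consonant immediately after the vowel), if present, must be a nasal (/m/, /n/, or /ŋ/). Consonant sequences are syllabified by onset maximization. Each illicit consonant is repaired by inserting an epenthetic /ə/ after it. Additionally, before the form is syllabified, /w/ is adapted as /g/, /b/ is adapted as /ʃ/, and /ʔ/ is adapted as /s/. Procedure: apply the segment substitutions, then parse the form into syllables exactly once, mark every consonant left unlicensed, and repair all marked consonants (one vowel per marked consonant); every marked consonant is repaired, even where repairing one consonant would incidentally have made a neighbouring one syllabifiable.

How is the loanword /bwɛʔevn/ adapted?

ʃəgɛsevənə

Substitution: /b/ → /ʃ/, /w/ → /g/, /ʔ/ → /s/, giving /ʃgɛsevn/.
The consonants /ʃ/, /v/, /n/ cannot be parsed into a legal (C)V(N) syllable (only a nasal (/m/, /n/, or /ŋ/) is licensed in coda position; onsets are limited to one consonant).
Epenthesis after each stranded consonant: /ʃ/ → /ʃə/, /v/ → /və/, /n/ → /nə/.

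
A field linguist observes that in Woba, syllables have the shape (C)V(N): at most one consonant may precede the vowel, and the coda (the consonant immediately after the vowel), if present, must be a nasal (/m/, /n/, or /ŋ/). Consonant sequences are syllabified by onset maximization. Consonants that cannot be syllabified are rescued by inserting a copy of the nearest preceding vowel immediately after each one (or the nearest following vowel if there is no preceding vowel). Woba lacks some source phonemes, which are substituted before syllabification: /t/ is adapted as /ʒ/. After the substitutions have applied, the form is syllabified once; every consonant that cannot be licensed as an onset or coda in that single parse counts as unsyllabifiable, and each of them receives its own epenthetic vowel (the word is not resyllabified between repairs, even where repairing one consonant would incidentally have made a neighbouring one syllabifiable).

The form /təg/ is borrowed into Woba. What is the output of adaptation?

ʒəgə

Substitution: /t/ → /ʒ/, giving /ʒəg/.
Under (C)V(N), the unsyllabifiable consonants are /g/ (only a nasal (/m/, /n/, or /ŋ/) is licensed in coda position; onsets are limited to one consonant).
Inserting the epenthetic vowel yields /g/ → /gə/.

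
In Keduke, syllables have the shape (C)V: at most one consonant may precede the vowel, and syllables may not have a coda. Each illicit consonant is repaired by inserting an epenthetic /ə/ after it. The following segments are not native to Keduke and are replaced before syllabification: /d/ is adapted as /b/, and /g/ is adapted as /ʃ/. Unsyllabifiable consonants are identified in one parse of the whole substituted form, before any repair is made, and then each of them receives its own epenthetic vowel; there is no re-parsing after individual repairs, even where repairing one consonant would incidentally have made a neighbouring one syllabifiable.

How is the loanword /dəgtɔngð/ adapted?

bəʃətɔnəʃəðə

Substitution: /d/ → /b/, /g/ → /ʃ/, giving /bəʃtɔnʃð/.
Under (C)V, the unsyllabifiable consonants are /ʃ/, /n/, /ʃ/, /ð/ (no codas are permitted; onsets are limited to one consonant).
Each unlicensed consonant becomes the onset of a new syllable: /ʃ/ → /ʃə/, /n/ → /nə/, /ʃ/ → /ʃə/, /ð/ → /ðə/.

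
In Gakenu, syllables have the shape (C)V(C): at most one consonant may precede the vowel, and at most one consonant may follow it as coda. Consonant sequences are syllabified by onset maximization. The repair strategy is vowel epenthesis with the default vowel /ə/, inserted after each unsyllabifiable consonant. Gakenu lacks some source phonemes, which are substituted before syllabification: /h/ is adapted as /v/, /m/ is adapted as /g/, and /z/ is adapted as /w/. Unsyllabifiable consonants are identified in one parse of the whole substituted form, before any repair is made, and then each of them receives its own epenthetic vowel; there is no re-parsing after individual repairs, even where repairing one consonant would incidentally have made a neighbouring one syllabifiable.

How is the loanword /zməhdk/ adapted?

Substitution: /z/ → /w/, /m/ → /g/, /h/ → /v/, giving /wgəvdk/.
Syllabifying with onset maximization leaves /w/, /d/, /k/ stranded (at most one coda consonant is licensed; onsets are limited to one consonant).
Epenthesis after each stranded consonant: /w/ → /wə/, /d/ → /də/, /k/ → /kə/.

wəgəvdəkə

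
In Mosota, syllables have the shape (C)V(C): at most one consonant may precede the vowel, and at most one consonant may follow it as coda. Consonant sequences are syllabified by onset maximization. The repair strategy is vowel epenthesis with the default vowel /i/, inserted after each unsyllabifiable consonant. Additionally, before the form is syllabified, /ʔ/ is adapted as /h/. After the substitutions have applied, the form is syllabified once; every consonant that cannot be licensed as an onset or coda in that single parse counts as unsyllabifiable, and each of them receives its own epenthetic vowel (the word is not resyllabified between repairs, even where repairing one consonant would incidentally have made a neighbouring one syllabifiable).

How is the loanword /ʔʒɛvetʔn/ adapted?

hiʒɛvethini

Substitution: /ʔ/ → /h/, giving /hʒɛvethn/.
Syllabifying with onset maximization leaves /h/, /h/, /n/ stranded (at most one coda consonant is licensed; onsets are limited to one consonant).
Inserting the epenthetic vowel yields /h/ → /hi/, /h/ → /hi/, /n/ → /ni/.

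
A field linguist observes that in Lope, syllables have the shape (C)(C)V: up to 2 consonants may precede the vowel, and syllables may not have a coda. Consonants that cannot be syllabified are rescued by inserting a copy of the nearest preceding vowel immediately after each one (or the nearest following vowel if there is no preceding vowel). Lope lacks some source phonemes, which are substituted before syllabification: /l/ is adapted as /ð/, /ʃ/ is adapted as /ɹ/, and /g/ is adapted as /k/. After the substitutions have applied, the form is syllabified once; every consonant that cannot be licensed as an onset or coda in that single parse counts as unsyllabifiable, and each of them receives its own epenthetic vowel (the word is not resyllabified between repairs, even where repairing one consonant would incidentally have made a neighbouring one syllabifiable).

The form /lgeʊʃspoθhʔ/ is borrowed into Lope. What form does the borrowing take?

Substitution: /l/ → /ð/, /g/ → /k/, /ʃ/ → /ɹ/, giving /ðkeʊɹspoθhʔ/.
Under (C)(C)V, the unsyllabifiable consonants are /ɹ/, /θ/, /h/, /ʔ/ (no codas are permitted; onsets may contain at most 2 consonants).
Inserting the epenthetic vowel yields /ɹ/ → /ɹʊ/, /θ/ → /θo/, /h/ → /ho/, /ʔ/ → /ʔo/.

ðkeʊɹʊspoθohoʔo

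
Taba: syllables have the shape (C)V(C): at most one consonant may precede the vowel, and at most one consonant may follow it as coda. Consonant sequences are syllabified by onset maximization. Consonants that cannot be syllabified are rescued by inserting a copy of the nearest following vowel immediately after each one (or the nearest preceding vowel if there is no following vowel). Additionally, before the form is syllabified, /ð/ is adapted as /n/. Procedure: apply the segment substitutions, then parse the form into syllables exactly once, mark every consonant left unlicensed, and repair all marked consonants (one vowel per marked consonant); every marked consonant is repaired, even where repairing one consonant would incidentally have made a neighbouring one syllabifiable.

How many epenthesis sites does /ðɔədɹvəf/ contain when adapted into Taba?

1

After substitution the input is /nɔədɹvəf/.
The unsyllabifiable consonants are /ɹ/; each receives one epenthetic vowel.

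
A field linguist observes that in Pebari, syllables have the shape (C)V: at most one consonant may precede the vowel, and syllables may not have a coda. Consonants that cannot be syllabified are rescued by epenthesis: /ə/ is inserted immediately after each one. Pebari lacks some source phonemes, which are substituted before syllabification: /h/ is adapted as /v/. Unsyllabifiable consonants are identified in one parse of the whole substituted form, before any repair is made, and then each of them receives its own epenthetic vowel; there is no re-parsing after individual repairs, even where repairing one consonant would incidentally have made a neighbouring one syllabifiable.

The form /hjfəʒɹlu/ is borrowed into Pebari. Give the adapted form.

Substitution: /h/ → /v/, giving /vjfəʒɹlu/.
The consonants /v/, /j/, /ʒ/, /ɹ/ cannot be parsed into a legal (C)V syllable (no codas are permitted; onsets are limited to one consonant).
Epenthesis after each stranded consonant: /v/ → /və/, /j/ → /jə/, /ʒ/ → /ʒə/, /ɹ/ → /ɹə/.

vəjəfəʒəɹəlu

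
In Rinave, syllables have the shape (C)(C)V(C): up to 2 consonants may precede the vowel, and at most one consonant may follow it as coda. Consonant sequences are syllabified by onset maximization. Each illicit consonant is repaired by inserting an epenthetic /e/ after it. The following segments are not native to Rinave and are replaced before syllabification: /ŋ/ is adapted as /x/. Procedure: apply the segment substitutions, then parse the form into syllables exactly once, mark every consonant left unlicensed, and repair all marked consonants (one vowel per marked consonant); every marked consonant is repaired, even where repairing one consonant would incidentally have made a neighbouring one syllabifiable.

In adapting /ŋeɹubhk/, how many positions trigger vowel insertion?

After substitution the input is /xeɹubhk/.
The unsyllabifiable consonants are /h/, /k/; each receives one epenthetic vowel.

2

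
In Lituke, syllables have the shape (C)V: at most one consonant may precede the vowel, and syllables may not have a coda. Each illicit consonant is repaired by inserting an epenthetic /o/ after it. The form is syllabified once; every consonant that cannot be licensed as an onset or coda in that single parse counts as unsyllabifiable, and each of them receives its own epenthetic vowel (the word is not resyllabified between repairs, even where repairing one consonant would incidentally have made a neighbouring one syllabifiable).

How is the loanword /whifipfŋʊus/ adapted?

wohifipofoŋʊuso

The consonants /w/, /p/, /f/, /s/ cannot be parsed into a legal (C)V syllable (no codas are permitted; onsets are limited to one consonant).
Inserting the epenthetic vowel yields /w/ → /wo/, /p/ → /po/, /f/ → /fo/, /s/ → /so/.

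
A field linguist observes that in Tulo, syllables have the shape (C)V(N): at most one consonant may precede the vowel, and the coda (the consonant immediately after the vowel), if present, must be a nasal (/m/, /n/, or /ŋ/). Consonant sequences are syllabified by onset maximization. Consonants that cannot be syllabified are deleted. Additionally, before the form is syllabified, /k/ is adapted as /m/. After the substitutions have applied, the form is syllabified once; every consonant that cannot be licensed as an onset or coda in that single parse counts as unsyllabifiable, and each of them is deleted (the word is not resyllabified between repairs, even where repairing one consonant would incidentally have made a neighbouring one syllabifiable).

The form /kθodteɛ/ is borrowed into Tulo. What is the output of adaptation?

Substitution: /k/ → /m/, giving /mθodteɛ/.
Syllabifying with onset maximization leaves /m/, /d/ stranded (only a nasal (/m/, /n/, or /ŋ/) is licensed in coda position; onsets are limited to one consonant).
Deletion applies to /m/, /d/.

θoteɛ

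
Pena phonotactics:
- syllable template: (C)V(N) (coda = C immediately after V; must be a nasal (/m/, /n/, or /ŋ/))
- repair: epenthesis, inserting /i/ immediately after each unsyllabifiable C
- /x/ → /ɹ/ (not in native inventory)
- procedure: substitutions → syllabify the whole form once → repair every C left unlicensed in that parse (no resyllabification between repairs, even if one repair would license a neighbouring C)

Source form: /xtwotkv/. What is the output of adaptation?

Substitution: /x/ → /ɹ/, giving /ɹtwotkv/.
Under (C)V(N), the unsyllabifiable consonants are /ɹ/, /t/, /t/, /k/, /v/ (only a nasal (/m/, /n/, or /ŋ/) is licensed in coda position; onsets are limited to one consonant).
Epenthesis after each stranded consonant: /ɹ/ → /ɹi/, /t/ → /ti/, /t/ → /ti/, /k/ → /ki/, /v/ → /vi/.

ɹitiwotikivi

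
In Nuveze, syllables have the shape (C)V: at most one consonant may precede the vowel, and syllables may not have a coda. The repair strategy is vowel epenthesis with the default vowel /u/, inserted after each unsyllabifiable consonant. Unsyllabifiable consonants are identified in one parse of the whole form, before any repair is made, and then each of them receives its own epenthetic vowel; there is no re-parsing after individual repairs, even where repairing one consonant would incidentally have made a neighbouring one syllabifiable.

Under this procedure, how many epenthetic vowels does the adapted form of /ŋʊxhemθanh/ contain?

4

The unsyllabifiable consonants are /x/, /m/, /n/, /h/; each receives one epenthetic vowel.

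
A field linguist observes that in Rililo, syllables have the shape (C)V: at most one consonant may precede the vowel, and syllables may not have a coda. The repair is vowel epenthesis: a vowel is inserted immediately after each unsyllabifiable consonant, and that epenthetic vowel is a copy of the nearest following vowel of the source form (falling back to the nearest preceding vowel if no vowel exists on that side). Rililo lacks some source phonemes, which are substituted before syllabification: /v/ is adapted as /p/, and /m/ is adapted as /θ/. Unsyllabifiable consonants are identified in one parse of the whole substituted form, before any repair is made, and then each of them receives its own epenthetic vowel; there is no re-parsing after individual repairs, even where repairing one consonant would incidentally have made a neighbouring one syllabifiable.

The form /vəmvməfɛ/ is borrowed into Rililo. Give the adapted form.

pəθəpəθəfɛ

Substitution: /v/ → /p/, /m/ → /θ/, giving /pəθpθəfɛ/.
The consonants /θ/, /p/ cannot be parsed into a legal (C)V syllable (no codas are permitted; onsets are limited to one consonant).
Each unlicensed consonant becomes the onset of a new syllable: /θ/ → /θə/, /p/ → /pə/.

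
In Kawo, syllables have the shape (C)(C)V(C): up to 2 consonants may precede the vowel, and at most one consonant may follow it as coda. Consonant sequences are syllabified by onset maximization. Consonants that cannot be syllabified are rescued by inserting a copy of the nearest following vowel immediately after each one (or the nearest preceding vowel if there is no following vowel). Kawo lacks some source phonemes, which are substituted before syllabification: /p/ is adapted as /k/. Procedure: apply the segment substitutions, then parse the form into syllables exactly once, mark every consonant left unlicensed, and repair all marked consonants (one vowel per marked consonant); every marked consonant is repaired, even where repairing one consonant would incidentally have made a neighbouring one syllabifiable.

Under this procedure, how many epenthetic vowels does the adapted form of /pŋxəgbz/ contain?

3

After substitution the input is /kŋxəgbz/.
The unsyllabifiable consonants are /k/, /b/, /z/; each receives one epenthetic vowel.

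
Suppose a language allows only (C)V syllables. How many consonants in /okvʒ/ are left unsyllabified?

3

Syllabifying with onset maximization leaves /k/, /v/, /ʒ/ stranded (no codas are permitted; onsets are limited to one consonant).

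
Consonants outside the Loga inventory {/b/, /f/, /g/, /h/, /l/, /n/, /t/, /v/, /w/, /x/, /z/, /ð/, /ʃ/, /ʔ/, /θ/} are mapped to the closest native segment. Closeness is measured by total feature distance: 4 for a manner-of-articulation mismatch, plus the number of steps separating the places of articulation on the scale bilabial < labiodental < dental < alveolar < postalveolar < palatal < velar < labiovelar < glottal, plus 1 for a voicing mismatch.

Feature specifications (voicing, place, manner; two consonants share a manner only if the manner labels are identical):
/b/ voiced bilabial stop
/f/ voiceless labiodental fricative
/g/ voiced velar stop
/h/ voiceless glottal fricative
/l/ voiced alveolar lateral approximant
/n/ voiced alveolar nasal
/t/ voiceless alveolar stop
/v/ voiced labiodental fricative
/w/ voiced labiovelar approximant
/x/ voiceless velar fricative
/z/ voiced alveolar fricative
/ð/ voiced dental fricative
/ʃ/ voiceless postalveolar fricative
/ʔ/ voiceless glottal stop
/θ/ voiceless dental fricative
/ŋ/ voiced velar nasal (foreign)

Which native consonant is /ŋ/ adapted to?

/n/ is closest: same manner (nasal), place distance 3 (velar→alveolar), same voicing; total 3. Next closest is /g/ at distance 4.

n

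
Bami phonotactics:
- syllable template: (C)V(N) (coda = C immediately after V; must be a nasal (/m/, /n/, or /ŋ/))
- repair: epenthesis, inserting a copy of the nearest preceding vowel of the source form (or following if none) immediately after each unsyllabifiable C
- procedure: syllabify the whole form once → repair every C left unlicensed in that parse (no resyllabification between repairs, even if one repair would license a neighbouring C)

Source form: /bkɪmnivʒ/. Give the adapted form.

bɪkɪmniviʒi

Under (C)V(N), the unsyllabifiable consonants are /b/, /v/, /ʒ/ (only a nasal (/m/, /n/, or /ŋ/) is licensed in coda position; onsets are limited to one consonant).
Inserting the epenthetic vowel yields /b/ → /bɪ/, /v/ → /vi/, /ʒ/ → /ʒi/.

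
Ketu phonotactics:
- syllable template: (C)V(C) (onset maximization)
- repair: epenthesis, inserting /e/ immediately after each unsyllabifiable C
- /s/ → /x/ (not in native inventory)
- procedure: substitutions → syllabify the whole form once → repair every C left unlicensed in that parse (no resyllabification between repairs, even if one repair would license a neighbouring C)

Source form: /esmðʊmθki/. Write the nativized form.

Substitution: /s/ → /x/, giving /exmðʊmθki/.
Under (C)V(C), the unsyllabifiable consonants are /m/, /θ/ (at most one coda consonant is licensed; onsets are limited to one consonant).
Each unlicensed consonant becomes the onset of a new syllable: /m/ → /me/, /θ/ → /θe/.

exmeðʊmθeki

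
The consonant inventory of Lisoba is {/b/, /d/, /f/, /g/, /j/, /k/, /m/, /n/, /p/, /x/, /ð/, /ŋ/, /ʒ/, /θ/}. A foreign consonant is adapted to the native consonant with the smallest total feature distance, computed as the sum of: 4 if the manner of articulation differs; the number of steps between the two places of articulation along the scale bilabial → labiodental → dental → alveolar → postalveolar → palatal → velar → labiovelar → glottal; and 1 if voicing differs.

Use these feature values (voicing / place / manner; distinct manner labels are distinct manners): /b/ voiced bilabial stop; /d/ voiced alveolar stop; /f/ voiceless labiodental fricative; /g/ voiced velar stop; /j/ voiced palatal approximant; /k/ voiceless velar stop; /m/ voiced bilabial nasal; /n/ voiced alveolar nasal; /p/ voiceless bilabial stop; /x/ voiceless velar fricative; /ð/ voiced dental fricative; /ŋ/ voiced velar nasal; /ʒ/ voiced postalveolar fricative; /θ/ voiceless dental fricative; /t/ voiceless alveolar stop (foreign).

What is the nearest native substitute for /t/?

d

/d/ is closest: same manner (stop), place distance 0 (alveolar→alveolar), voicing differs (+1); total 1. Next closest is /k/ at distance 3.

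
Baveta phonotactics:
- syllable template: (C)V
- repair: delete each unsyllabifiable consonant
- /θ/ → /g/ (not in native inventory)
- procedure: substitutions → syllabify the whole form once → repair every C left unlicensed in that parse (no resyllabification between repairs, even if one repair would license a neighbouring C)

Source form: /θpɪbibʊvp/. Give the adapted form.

Substitution: /θ/ → /g/, giving /gpɪbibʊvp/.
Under (C)V, the unsyllabifiable consonants are /g/, /v/, /p/ (no codas are permitted; onsets are limited to one consonant).
Each unlicensed consonant is deleted: /g/, /v/, /p/.

pɪbibʊ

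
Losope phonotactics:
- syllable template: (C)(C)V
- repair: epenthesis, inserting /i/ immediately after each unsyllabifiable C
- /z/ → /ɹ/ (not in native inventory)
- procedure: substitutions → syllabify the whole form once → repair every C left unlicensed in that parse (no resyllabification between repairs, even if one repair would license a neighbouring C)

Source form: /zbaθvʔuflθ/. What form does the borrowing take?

Substitution: /z/ → /ɹ/, giving /ɹbaθvʔuflθ/.
The consonants /θ/, /f/, /l/, /θ/ cannot be parsed into a legal (C)(C)V syllable (no codas are permitted; onsets may contain at most 2 consonants).
Inserting the epenthetic vowel yields /θ/ → /θi/, /f/ → /fi/, /l/ → /li/, /θ/ → /θi/.

ɹbaθivʔufiliθi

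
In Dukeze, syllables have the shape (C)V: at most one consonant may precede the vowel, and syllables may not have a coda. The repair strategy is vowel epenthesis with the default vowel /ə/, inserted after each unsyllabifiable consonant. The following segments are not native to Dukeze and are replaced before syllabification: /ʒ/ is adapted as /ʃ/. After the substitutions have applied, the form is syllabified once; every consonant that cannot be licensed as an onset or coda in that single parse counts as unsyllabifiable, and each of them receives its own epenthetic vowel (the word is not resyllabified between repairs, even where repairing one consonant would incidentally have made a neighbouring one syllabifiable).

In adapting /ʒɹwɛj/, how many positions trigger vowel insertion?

3

After substitution the input is /ʃɹwɛj/.
The unsyllabifiable consonants are /ʃ/, /ɹ/, /j/; each receives one epenthetic vowel.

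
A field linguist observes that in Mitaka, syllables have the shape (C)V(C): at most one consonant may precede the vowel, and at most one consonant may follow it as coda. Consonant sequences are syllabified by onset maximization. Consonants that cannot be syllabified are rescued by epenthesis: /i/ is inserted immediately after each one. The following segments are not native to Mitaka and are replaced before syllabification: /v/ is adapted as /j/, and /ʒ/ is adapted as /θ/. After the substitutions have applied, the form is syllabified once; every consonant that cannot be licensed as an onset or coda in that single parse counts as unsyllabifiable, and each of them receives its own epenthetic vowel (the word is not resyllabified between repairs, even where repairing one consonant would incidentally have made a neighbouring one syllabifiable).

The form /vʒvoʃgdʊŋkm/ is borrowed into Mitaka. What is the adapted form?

jiθijoʃgidʊŋkimi

Substitution: /v/ → /j/, /ʒ/ → /θ/, giving /jθjoʃgdʊŋkm/.
The consonants /j/, /θ/, /g/, /k/, /m/ cannot be parsed into a legal (C)V(C) syllable (at most one coda consonant is licensed; onsets are limited to one consonant).
Each unlicensed consonant becomes the onset of a new syllable: /j/ → /ji/, /θ/ → /θi/, /g/ → /gi/, /k/ → /ki/, /m/ → /mi/.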